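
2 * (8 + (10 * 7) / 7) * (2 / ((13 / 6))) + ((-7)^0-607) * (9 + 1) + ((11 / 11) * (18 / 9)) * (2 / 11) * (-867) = -906912 / 143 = -6342.04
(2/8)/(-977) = -1/3908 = -0.00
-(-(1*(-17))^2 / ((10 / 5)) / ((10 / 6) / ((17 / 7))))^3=3201872665419 / 343000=9334905.73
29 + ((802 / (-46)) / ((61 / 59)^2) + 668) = 58255470 / 85583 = 680.69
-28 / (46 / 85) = -1190 / 23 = -51.74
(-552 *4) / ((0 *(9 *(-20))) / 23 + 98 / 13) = -14352 / 49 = -292.90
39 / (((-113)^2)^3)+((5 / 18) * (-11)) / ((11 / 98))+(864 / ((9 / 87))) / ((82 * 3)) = 5169486201742538 / 768240196712721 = 6.73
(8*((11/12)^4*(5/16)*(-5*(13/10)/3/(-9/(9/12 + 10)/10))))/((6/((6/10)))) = 40921595/8957952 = 4.57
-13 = -13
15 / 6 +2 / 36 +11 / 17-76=-11138 / 153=-72.80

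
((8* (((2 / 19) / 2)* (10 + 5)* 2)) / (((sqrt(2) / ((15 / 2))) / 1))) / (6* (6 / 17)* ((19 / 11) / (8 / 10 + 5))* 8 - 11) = -4880700* sqrt(2) / 613567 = -11.25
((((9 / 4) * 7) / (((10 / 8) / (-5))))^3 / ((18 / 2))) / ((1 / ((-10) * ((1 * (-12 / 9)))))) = -370440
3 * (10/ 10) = 3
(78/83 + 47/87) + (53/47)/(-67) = 33270650/22738929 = 1.46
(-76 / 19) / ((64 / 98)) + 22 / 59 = -2715 / 472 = -5.75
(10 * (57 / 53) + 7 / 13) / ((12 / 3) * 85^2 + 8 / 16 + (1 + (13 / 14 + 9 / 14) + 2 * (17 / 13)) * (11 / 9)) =980406 / 2509518359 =0.00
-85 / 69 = -1.23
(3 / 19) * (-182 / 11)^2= 99372 / 2299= 43.22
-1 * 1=-1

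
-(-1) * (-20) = -20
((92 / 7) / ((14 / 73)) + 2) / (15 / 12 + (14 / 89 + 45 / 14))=15.26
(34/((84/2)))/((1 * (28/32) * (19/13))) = 1768/2793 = 0.63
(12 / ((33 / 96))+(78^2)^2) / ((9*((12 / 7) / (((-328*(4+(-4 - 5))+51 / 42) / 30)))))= 1443742775 / 11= 131249343.18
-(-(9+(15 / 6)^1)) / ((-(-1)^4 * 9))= -1.28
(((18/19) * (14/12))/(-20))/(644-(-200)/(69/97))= -0.00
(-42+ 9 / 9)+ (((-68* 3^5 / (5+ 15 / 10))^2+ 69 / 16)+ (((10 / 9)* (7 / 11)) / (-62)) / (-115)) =1233481401551935 / 190867248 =6462509.49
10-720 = -710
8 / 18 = 4 / 9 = 0.44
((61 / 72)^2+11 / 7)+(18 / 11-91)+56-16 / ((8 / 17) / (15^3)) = -45816931915 / 399168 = -114781.07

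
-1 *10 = -10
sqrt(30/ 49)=sqrt(30)/ 7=0.78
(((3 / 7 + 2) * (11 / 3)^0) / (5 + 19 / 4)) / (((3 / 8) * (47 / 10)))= 5440 / 38493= 0.14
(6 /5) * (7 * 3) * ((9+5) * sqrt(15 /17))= 1764 * sqrt(255) /85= 331.40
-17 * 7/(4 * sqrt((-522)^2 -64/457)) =-119 * sqrt(14226995417)/249050248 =-0.06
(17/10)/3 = 17/30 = 0.57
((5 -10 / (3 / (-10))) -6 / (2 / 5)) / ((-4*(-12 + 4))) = 35 / 48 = 0.73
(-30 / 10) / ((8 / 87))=-261 / 8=-32.62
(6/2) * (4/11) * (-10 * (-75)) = 9000/11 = 818.18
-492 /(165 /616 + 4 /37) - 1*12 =-25092 /19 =-1320.63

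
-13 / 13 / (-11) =0.09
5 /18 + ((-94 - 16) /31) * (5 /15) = -505 /558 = -0.91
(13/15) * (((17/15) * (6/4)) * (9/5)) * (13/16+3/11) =126633/44000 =2.88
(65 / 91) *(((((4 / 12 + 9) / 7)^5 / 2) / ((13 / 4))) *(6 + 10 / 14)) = 3.11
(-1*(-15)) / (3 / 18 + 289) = 18 / 347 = 0.05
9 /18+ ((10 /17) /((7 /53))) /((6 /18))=3299 /238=13.86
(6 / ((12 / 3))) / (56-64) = -3 / 16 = -0.19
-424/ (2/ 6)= -1272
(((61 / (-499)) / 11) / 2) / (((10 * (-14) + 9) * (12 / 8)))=0.00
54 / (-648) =-1 / 12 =-0.08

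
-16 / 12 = -4 / 3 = -1.33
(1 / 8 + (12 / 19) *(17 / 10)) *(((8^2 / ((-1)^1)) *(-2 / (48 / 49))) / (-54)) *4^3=-1428448 / 7695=-185.63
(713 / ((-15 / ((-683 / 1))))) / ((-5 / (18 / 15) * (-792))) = 486979 / 49500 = 9.84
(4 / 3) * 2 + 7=29 / 3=9.67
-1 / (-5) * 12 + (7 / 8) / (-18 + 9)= 829 / 360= 2.30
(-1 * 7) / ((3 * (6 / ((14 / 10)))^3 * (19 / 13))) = -0.02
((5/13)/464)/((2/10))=25/6032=0.00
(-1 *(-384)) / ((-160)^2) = 0.02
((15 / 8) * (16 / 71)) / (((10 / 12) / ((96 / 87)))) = 1152 / 2059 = 0.56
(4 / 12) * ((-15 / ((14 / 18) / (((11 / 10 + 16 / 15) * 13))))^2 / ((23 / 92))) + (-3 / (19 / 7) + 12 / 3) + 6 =366303106 / 931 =393451.24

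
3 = 3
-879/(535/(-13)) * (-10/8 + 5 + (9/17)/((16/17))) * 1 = 92.11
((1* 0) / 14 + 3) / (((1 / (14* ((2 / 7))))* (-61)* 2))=-6 / 61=-0.10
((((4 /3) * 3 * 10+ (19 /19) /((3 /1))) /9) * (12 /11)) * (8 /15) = 352 /135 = 2.61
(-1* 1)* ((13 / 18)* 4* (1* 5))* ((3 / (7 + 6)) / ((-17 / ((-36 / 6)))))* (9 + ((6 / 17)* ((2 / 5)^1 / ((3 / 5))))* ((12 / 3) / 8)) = -3100 / 289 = -10.73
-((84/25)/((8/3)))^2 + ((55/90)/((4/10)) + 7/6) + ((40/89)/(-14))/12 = 3869423/3504375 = 1.10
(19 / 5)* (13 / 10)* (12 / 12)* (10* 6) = 1482 / 5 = 296.40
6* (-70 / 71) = -420 / 71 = -5.92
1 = 1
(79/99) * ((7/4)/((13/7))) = 0.75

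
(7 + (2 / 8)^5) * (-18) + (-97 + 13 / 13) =-113673 / 512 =-222.02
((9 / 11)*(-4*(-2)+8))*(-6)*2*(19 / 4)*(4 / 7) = -32832 / 77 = -426.39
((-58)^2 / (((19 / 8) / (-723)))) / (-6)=3242896 / 19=170678.74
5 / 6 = 0.83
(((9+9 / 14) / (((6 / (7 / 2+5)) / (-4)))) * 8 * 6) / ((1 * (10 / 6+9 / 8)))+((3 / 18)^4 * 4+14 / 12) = -142589609 / 151956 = -938.36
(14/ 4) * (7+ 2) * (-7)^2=3087/ 2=1543.50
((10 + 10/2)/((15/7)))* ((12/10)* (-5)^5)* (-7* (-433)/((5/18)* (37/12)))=-92896054.05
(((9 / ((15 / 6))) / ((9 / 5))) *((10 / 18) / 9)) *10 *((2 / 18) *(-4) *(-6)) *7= 23.05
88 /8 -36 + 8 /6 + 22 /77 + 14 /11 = -5107 /231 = -22.11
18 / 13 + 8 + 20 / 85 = 2126 / 221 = 9.62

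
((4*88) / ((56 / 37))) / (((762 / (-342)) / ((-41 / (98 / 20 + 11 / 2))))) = 4755795 / 11557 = 411.51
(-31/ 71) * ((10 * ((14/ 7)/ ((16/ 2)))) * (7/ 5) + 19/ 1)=-1395/ 142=-9.82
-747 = -747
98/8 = 49/4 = 12.25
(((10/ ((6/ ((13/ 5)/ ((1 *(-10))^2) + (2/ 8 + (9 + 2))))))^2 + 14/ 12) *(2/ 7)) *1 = 7973011/ 78750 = 101.24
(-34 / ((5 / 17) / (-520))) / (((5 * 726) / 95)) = 571064 / 363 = 1573.18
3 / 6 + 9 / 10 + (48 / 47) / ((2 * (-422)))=69359 / 49585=1.40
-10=-10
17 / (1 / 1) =17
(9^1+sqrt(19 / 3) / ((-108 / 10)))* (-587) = -5283+2935* sqrt(57) / 162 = -5146.22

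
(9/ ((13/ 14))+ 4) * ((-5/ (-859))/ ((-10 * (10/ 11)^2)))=-10769/ 1116700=-0.01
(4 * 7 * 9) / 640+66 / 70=1497 / 1120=1.34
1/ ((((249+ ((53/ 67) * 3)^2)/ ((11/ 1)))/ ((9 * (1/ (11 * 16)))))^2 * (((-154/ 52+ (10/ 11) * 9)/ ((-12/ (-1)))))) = 77803478181/ 6935721619732096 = 0.00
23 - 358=-335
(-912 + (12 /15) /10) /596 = -11399 /7450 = -1.53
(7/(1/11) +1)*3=234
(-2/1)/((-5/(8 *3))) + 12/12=53/5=10.60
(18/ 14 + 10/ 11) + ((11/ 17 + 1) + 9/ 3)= 8956/ 1309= 6.84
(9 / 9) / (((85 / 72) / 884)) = 748.80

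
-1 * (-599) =599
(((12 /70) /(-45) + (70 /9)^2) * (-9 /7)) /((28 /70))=-428723 /2205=-194.43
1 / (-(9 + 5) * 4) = -1 / 56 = -0.02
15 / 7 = 2.14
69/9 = 23/3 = 7.67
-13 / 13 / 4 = -1 / 4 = -0.25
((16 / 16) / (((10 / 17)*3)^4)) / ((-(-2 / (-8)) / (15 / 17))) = -0.36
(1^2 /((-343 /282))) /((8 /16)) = -564 /343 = -1.64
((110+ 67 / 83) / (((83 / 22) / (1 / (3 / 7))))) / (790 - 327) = 1416338 / 9568821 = 0.15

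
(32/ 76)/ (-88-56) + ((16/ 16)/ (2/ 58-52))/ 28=-26057/ 7215516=-0.00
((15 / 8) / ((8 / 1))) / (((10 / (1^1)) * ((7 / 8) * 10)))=0.00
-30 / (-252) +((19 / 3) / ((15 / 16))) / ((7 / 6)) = 1241 / 210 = 5.91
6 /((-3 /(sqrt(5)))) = -2*sqrt(5) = -4.47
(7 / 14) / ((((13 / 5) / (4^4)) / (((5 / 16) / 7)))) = 200 / 91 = 2.20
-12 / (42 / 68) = -136 / 7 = -19.43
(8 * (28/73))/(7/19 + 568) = 0.01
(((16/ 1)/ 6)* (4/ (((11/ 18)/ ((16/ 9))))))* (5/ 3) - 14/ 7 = 4922/ 99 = 49.72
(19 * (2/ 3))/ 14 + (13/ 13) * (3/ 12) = 97/ 84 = 1.15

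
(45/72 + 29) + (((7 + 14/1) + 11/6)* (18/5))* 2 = 7761/40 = 194.02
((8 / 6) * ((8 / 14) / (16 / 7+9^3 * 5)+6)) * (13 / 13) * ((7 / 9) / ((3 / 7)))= 30025240 / 2068011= 14.52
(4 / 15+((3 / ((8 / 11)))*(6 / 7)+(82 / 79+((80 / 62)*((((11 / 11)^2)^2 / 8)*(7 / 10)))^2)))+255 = 259.85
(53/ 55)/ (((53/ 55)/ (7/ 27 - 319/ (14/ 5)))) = -113.67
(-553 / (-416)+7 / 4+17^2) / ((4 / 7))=511.14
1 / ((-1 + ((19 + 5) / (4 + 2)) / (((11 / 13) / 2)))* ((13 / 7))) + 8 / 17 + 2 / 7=117973 / 143871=0.82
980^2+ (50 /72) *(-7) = 34574225 /36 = 960395.14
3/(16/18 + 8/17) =459/208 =2.21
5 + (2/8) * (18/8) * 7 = 143/16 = 8.94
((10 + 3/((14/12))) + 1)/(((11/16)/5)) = 98.70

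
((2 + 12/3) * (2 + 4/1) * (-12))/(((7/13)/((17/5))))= -95472/35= -2727.77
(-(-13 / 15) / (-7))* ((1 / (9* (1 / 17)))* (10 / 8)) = -221 / 756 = -0.29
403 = 403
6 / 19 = 0.32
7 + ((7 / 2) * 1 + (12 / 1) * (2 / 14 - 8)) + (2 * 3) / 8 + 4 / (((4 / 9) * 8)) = -4587 / 56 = -81.91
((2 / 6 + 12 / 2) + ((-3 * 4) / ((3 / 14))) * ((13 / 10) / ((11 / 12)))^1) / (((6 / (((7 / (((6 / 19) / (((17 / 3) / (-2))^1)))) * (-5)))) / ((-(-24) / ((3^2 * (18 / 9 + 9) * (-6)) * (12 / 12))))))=27265399 / 176418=154.55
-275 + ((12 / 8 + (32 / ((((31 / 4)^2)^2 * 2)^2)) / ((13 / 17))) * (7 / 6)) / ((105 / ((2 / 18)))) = -4939485180571265509 / 17961885248507460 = -275.00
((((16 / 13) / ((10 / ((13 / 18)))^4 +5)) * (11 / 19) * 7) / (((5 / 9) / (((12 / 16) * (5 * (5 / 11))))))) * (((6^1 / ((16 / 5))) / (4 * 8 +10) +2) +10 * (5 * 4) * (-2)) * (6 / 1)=-0.99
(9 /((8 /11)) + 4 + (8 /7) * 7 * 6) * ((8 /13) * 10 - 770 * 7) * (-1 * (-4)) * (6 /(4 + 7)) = -108134550 /143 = -756185.66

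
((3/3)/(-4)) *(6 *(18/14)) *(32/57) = -144/133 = -1.08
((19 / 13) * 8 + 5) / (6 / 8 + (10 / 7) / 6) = 18228 / 1079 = 16.89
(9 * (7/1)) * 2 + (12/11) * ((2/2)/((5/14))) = 7098/55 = 129.05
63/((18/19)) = 133/2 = 66.50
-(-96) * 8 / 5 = 768 / 5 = 153.60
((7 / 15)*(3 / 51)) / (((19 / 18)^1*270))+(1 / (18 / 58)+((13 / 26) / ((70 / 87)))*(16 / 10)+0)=2145092 / 508725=4.22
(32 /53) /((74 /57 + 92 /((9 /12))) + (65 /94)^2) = 16116864 /3321828053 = 0.00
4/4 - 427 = -426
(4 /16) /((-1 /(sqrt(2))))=-sqrt(2) /4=-0.35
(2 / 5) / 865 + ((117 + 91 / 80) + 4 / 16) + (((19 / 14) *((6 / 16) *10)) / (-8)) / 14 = 3210206599 / 27126400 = 118.34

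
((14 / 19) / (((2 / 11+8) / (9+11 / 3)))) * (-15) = -154 / 9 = -17.11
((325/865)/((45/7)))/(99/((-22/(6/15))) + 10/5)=455/1557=0.29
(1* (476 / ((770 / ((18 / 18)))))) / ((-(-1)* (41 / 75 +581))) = 255 / 239888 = 0.00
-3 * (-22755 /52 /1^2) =68265 /52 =1312.79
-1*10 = -10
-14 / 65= -0.22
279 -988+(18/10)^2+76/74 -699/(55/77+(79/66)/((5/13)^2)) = -784.11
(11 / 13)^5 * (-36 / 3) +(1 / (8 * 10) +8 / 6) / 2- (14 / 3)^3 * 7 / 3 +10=-1114776383507 / 4811957280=-231.67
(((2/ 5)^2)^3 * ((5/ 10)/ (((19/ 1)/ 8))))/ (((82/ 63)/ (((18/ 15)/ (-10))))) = -0.00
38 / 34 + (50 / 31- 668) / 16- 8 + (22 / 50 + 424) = 39620751 / 105400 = 375.91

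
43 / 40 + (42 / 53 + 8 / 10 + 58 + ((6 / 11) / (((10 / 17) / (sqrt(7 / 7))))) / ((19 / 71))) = 28415839 / 443080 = 64.13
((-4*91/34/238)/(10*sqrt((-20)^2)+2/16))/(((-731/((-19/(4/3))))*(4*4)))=-741/2705805272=-0.00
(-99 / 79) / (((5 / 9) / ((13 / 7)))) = -11583 / 2765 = -4.19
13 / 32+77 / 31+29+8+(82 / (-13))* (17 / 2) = -177001 / 12896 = -13.73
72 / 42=12 / 7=1.71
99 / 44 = 9 / 4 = 2.25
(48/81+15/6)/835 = 1/270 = 0.00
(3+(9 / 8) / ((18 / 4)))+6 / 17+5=585 / 68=8.60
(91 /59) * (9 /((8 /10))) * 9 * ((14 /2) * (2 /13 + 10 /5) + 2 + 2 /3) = 163485 /59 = 2770.93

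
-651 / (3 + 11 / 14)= -9114 / 53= -171.96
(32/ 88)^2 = 16/ 121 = 0.13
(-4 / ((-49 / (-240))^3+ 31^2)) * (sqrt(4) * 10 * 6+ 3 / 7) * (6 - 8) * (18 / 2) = 839061504000 / 92994871543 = 9.02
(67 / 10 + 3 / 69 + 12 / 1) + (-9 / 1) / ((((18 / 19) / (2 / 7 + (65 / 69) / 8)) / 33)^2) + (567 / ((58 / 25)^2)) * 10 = -177170566193501 / 251130942720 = -705.49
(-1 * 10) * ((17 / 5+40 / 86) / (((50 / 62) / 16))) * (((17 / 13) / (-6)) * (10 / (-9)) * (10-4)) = -9342656 / 8385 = -1114.21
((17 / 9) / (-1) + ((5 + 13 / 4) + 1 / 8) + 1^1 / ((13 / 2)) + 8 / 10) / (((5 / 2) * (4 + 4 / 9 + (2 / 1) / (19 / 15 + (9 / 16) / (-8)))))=79979243 / 164372000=0.49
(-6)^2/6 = 6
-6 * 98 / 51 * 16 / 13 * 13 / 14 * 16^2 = -3373.18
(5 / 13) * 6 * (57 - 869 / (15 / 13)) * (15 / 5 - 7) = 83536 / 13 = 6425.85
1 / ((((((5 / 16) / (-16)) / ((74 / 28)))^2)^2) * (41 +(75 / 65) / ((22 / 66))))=3270093207240704 / 433680625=7540325.80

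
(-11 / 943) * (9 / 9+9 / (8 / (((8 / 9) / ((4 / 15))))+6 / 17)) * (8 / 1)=-4884 / 12259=-0.40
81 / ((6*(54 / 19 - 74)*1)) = -513 / 2704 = -0.19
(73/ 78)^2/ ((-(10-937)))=0.00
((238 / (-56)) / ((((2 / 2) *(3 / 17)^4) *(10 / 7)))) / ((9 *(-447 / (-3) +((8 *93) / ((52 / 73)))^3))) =-21835980803 / 72995315405869800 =-0.00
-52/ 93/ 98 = -26/ 4557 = -0.01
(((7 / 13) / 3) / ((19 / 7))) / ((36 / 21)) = 343 / 8892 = 0.04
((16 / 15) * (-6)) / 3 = -2.13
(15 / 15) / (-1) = -1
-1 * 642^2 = -412164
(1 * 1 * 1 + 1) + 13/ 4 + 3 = 33/ 4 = 8.25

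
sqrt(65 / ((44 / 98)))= 7*sqrt(1430) / 22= 12.03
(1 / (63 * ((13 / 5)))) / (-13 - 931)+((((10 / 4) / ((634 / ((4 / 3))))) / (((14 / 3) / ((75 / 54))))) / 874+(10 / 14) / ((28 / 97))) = 2.47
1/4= 0.25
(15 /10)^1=3 /2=1.50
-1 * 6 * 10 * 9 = -540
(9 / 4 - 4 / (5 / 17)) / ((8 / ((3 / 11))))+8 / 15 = 773 / 5280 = 0.15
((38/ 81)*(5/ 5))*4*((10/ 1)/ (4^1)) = 380/ 81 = 4.69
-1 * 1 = -1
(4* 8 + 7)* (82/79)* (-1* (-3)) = 9594/79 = 121.44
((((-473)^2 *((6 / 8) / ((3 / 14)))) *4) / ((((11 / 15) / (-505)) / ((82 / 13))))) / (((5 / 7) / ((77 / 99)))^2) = -5662197559172 / 351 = -16131616977.70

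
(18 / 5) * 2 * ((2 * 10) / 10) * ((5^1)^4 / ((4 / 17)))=38250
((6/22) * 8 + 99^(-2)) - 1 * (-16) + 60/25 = 1008617/49005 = 20.58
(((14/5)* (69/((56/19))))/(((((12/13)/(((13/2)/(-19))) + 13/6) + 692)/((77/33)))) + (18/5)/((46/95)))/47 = 1234635789/7579420690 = 0.16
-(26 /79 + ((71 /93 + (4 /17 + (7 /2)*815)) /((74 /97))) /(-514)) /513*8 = 66014417237 /609271935183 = 0.11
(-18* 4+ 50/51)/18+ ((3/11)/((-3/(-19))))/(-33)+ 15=611047/55539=11.00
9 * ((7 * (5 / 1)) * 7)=2205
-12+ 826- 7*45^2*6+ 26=-84210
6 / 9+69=209 / 3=69.67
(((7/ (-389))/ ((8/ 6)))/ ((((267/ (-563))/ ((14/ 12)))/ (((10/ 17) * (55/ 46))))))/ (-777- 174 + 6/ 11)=-16690135/ 679331323224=-0.00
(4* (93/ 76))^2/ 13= 8649/ 4693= 1.84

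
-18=-18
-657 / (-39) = 219 / 13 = 16.85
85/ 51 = 5/ 3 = 1.67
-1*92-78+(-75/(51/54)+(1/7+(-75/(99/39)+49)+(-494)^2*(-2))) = -639187075/1309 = -488301.81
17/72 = 0.24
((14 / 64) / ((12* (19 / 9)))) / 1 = 21 / 2432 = 0.01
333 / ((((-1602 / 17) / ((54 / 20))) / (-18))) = 152847 / 890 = 171.74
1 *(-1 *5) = -5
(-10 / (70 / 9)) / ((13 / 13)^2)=-9 / 7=-1.29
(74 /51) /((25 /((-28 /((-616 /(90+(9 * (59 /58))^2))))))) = 7211559 /15726700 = 0.46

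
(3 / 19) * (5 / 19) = 15 / 361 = 0.04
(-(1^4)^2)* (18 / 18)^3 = -1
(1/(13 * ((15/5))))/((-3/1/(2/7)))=-2/819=-0.00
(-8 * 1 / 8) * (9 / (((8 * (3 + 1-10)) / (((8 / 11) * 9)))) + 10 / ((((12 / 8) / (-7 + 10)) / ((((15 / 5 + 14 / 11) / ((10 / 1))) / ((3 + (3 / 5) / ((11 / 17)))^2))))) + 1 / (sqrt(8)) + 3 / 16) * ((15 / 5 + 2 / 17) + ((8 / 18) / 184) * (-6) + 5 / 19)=9351040975 / 5719022496-75025 * sqrt(2) / 89148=0.44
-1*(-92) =92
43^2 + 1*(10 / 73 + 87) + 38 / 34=2404133 / 1241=1937.25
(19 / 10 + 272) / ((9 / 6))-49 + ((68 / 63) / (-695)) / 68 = 1169935 / 8757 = 133.60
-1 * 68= -68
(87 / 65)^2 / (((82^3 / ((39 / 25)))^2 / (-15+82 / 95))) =-91486503 / 451259902895000000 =-0.00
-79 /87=-0.91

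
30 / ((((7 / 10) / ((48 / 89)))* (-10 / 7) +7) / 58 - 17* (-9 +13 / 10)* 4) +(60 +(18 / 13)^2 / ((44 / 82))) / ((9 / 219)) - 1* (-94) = 22238207859876 / 13551639673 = 1641.00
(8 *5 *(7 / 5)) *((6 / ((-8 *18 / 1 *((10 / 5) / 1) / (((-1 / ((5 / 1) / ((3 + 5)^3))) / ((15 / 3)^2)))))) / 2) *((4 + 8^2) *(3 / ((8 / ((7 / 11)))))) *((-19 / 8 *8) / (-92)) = 253232 / 31625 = 8.01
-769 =-769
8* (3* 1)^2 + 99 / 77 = 513 / 7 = 73.29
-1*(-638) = 638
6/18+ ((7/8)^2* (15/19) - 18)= -62243/3648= -17.06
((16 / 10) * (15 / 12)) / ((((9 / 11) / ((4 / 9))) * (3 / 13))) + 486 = 119242 / 243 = 490.71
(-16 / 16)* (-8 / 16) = 1 / 2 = 0.50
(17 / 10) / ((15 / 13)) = 221 / 150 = 1.47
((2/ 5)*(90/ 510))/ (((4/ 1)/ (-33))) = -99/ 170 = -0.58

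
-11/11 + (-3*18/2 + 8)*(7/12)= -145/12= -12.08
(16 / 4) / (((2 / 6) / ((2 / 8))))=3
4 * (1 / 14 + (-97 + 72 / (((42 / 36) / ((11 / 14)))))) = -9494 / 49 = -193.76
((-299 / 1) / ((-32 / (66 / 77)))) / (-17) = -897 / 1904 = -0.47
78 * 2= 156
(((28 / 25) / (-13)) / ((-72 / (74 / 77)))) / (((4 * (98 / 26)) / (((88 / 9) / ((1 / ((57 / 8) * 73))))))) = 51319 / 132300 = 0.39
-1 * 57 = -57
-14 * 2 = -28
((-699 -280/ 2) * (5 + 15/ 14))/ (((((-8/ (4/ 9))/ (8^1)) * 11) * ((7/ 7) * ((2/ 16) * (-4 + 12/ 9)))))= -142630/ 231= -617.45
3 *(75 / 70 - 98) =-4071 / 14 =-290.79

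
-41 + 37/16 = -619/16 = -38.69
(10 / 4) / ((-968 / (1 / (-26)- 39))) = 5075 / 50336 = 0.10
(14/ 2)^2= 49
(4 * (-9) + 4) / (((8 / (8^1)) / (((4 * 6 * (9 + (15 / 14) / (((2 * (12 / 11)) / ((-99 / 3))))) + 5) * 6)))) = 225696 / 7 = 32242.29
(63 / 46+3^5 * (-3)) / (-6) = 11157 / 92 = 121.27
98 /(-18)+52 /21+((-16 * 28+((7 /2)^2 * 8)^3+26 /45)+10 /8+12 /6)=395112841 /420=940744.86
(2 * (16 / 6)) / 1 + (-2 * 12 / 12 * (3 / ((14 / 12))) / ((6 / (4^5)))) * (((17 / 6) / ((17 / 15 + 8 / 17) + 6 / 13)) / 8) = -20873456 / 143787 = -145.17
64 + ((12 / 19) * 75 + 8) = 2268 / 19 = 119.37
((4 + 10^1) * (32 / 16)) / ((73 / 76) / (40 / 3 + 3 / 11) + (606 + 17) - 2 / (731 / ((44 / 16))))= 698450032 / 15542086509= 0.04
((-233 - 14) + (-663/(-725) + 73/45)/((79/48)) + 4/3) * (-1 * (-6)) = -83893686/57275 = -1464.75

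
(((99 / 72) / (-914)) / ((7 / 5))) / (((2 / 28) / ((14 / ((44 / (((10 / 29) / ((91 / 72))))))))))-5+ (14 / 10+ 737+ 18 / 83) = 52453464964 / 71499935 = 733.62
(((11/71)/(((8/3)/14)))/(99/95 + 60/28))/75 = 10241/3007560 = 0.00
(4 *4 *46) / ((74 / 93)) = 34224 / 37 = 924.97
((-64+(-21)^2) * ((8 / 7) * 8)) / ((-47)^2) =24128 / 15463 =1.56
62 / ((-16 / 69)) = -2139 / 8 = -267.38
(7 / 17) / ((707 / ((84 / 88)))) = 0.00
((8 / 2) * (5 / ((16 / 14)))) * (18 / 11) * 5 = 1575 / 11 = 143.18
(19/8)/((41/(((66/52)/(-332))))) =-627/2831296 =-0.00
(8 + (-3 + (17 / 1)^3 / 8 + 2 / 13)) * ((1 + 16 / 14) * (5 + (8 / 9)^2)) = 21575675 / 2808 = 7683.64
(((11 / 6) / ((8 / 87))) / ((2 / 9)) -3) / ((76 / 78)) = 108225 / 1216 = 89.00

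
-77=-77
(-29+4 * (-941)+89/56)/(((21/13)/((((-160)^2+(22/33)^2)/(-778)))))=17665247483/228732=77231.20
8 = 8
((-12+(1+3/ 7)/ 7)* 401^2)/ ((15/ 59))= -5483635702/ 735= -7460728.85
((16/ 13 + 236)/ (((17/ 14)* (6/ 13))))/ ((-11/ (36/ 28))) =-9252/ 187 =-49.48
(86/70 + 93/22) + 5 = 8051/770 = 10.46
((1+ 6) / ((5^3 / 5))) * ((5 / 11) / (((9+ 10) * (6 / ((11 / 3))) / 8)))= 28 / 855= 0.03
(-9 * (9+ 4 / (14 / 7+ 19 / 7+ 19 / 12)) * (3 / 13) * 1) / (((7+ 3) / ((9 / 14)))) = -1.29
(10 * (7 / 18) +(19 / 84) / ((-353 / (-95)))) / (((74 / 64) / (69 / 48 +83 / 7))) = 523167595 / 11519802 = 45.41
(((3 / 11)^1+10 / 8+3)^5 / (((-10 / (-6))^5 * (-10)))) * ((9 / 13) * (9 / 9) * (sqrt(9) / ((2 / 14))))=-14332879835081073 / 66997216000000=-213.93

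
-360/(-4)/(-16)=-45/8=-5.62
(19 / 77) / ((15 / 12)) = 76 / 385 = 0.20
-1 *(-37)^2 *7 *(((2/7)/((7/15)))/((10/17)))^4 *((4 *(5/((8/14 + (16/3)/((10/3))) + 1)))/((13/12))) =-100124974800/1529437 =-65465.25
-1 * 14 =-14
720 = 720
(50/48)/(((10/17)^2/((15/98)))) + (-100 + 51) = -152219/3136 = -48.54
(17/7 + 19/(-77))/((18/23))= 92/33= 2.79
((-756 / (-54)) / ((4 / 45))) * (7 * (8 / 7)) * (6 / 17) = 7560 / 17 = 444.71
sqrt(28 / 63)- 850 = -849.33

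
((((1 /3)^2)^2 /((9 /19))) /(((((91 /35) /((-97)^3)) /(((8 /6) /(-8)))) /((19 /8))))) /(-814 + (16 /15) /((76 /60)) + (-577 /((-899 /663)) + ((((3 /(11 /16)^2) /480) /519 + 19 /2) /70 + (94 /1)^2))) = 103080193198514060375 /240477759134505444708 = 0.43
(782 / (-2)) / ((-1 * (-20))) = -391 / 20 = -19.55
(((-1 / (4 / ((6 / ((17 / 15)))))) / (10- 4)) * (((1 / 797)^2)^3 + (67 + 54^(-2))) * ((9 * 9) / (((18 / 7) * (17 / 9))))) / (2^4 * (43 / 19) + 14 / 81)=-899083200923696268040075515 / 132720876888462693229104448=-6.77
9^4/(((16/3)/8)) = 19683/2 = 9841.50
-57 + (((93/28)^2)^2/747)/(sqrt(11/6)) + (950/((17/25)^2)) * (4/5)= 8311689 * sqrt(66)/561180928 + 458527/289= 1586.72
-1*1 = -1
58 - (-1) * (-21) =37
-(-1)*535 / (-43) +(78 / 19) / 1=-6811 / 817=-8.34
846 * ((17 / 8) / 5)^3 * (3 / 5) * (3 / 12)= 6234597 / 640000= 9.74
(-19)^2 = 361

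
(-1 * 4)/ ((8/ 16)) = -8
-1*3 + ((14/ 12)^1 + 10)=8.17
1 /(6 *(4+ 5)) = 1 /54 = 0.02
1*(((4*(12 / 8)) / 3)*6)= 12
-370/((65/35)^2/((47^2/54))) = -20024585/4563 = -4388.47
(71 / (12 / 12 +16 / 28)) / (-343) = -71 / 539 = -0.13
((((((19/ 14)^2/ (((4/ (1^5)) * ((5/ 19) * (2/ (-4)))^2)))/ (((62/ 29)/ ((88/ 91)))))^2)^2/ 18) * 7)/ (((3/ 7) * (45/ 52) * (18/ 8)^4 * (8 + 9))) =1529291618948921388539078794445312/ 30339785369079622468492154296875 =50.41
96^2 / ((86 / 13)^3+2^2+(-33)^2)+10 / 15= 7.33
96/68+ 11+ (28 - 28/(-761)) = 523283/12937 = 40.45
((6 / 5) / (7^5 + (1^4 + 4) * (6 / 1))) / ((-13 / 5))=-6 / 218881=-0.00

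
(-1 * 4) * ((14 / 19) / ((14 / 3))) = -12 / 19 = -0.63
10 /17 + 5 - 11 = -92 /17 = -5.41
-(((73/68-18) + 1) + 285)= -18297/68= -269.07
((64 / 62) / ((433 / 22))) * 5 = 3520 / 13423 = 0.26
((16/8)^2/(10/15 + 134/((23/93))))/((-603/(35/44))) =-805/82762152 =-0.00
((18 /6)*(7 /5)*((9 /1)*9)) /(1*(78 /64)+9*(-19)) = -18144 /9055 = -2.00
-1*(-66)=66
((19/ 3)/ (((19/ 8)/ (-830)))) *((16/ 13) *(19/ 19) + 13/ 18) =-1517240/ 351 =-4322.62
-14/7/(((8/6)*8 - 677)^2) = -0.00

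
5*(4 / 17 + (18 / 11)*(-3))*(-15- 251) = 1162420 / 187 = 6216.15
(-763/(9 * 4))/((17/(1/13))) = -763/7956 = -0.10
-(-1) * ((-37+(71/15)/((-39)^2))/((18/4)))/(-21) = 1688168/4312035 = 0.39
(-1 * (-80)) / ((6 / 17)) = 680 / 3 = 226.67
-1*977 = -977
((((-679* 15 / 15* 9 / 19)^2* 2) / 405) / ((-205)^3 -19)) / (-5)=461041 / 38875837300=0.00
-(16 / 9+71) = -655 / 9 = -72.78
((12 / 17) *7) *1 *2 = 168 / 17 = 9.88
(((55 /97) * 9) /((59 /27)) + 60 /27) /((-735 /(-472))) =53656 /18333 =2.93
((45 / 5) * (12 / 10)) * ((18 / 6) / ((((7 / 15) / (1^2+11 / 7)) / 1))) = 8748 / 49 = 178.53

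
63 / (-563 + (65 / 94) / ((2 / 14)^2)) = -1974 / 16579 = -0.12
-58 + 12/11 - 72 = -1418/11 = -128.91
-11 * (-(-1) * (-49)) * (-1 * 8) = -4312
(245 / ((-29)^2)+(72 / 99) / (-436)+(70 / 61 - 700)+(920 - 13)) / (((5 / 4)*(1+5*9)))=25641901352 / 7073638385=3.62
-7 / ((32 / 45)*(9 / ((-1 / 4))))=35 / 128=0.27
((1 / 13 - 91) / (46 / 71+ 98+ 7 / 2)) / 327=-55948 / 20553585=-0.00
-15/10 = -3/2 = -1.50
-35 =-35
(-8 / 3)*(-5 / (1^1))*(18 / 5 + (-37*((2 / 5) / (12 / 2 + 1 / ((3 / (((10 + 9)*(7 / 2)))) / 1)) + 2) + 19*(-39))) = -5488616 / 507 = -10825.67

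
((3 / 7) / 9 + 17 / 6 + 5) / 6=1.31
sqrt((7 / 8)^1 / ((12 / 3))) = 0.47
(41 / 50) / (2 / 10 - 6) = -41 / 290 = -0.14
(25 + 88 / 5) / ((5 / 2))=17.04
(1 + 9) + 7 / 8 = 87 / 8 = 10.88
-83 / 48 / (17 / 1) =-0.10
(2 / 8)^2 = 1 / 16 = 0.06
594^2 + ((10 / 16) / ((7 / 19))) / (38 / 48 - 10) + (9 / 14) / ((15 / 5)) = 1091674677 / 3094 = 352836.03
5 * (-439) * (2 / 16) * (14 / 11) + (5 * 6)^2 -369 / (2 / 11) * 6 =-511553 / 44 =-11626.20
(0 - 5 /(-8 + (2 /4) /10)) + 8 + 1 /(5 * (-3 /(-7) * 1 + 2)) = 117733 /13515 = 8.71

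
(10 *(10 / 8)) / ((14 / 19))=475 / 28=16.96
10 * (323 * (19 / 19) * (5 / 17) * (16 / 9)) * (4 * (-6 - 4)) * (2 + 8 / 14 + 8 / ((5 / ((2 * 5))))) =-1254603.17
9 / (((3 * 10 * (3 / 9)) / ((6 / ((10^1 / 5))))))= 27 / 10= 2.70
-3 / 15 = -1 / 5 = -0.20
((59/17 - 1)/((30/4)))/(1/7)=196/85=2.31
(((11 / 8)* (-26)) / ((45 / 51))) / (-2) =2431 / 120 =20.26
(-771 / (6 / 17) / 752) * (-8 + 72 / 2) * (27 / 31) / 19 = -825741 / 221464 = -3.73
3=3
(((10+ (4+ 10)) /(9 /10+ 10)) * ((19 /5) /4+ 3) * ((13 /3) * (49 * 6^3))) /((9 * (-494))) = -185808 /2071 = -89.72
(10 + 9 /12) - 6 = 19 /4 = 4.75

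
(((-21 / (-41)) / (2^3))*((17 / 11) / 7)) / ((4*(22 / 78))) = 1989 / 158752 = 0.01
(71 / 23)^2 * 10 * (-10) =-504100 / 529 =-952.93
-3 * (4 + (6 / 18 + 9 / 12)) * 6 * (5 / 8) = -915 / 16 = -57.19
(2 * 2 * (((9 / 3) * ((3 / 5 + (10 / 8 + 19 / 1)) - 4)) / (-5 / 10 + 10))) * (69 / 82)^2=4813371 / 319390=15.07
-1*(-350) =350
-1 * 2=-2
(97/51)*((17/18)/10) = 97/540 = 0.18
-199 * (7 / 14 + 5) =-2189 / 2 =-1094.50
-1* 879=-879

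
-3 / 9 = -1 / 3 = -0.33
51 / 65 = 0.78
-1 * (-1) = 1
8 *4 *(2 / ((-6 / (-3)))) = 32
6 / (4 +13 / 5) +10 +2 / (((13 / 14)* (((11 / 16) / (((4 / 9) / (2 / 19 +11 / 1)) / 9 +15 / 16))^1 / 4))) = 55511032 / 2444013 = 22.71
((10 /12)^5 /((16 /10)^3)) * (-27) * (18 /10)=-78125 /16384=-4.77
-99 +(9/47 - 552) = -30588/47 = -650.81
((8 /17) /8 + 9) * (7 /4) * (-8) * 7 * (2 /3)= -591.84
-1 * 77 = -77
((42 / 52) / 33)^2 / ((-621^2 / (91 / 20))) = -343 / 48529063440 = -0.00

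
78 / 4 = 19.50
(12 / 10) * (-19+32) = 78 / 5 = 15.60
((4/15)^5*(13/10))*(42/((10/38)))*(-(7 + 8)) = -1770496/421875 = -4.20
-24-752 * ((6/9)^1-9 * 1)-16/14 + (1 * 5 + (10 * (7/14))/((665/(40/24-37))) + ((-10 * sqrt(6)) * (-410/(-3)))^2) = 1491317419/133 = 11212912.92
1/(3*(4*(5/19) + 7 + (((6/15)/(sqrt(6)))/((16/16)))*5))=2907/69505-361*sqrt(6)/208515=0.04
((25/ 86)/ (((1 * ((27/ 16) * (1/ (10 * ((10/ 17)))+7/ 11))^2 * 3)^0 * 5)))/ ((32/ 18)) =45/ 1376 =0.03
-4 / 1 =-4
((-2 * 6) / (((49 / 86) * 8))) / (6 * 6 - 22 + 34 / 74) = -4773 / 26215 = -0.18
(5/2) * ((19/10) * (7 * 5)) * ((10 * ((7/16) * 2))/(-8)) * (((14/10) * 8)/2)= -32585/32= -1018.28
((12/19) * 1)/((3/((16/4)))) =16/19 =0.84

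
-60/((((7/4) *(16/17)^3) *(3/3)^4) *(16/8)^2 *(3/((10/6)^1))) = -122825/21504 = -5.71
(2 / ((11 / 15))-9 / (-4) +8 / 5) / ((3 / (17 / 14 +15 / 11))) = 574459 / 101640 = 5.65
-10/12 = -5/6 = -0.83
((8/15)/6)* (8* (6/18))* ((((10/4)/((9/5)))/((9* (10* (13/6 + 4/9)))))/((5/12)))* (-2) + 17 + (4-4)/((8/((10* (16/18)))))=16.99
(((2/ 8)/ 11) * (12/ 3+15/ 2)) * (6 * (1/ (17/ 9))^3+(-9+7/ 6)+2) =-3351353/ 2594064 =-1.29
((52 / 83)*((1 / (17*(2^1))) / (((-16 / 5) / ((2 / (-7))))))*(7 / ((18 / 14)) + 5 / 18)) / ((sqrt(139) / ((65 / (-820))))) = -87035*sqrt(139) / 16211238624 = -0.00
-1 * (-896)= 896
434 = 434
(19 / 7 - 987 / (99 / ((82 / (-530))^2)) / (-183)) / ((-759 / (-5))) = 8061558068 / 450636732315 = 0.02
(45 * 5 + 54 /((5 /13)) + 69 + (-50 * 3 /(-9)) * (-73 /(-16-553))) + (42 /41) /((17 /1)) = 436.60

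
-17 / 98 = -0.17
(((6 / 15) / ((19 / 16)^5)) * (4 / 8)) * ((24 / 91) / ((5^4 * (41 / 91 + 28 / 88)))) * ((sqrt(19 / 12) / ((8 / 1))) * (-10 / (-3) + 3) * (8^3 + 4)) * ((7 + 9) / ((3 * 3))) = 31742492672 * sqrt(57) / 5640863034375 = 0.04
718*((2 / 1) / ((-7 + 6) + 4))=1436 / 3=478.67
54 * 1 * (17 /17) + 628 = 682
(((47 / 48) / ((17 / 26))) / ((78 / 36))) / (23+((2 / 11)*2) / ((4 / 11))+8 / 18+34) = 423 / 35768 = 0.01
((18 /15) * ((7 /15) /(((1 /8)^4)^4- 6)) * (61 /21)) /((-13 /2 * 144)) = 4292493394837504 /14819657523816029625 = 0.00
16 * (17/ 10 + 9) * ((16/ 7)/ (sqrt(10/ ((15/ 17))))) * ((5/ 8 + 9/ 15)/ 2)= 2996 * sqrt(102)/ 425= 71.20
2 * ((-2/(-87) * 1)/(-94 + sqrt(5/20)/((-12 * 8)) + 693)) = 256/3335203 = 0.00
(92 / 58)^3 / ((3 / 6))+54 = 1511678 / 24389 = 61.98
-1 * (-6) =6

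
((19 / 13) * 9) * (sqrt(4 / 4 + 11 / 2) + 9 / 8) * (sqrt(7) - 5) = -113.79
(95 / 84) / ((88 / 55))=475 / 672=0.71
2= 2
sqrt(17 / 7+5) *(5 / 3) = 10 *sqrt(91) / 21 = 4.54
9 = 9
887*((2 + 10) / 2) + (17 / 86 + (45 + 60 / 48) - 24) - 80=905485 / 172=5264.45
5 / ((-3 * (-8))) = 5 / 24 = 0.21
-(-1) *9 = 9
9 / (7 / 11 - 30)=-99 / 323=-0.31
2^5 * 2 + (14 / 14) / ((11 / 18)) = 65.64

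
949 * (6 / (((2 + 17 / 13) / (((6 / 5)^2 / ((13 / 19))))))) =3894696 / 1075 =3622.97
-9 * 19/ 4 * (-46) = 3933/ 2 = 1966.50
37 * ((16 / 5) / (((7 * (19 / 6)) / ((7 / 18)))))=592 / 285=2.08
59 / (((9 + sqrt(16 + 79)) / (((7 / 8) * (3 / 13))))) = -1593 / 208 + 177 * sqrt(95) / 208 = 0.64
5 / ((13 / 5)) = 25 / 13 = 1.92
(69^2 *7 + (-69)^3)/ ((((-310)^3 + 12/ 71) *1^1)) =10478961/ 1057580494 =0.01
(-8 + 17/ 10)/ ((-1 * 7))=9/ 10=0.90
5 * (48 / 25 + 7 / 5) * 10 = 166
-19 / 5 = -3.80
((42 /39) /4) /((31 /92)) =322 /403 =0.80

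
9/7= 1.29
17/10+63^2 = 39707/10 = 3970.70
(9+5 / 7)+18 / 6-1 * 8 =33 / 7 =4.71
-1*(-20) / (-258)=-10 / 129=-0.08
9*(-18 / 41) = -162 / 41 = -3.95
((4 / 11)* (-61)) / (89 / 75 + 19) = -9150 / 8327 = -1.10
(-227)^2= 51529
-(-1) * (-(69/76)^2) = -4761/5776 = -0.82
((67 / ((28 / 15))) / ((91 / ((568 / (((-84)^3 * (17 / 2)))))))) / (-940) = 4757 / 100554801984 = 0.00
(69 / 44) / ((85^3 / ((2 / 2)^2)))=69 / 27021500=0.00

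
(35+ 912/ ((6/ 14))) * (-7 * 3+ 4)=-36771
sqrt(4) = 2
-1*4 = -4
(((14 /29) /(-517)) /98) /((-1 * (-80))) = -1 /8396080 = -0.00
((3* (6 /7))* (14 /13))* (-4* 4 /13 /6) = -96 /169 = -0.57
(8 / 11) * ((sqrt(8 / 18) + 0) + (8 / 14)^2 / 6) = 848 / 1617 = 0.52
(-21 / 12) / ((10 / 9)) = -63 / 40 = -1.58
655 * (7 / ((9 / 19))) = 87115 / 9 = 9679.44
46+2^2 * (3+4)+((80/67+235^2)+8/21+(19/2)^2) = 311739563/5628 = 55390.82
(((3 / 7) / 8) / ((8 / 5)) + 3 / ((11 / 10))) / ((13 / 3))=40815 / 64064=0.64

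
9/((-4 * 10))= -9/40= -0.22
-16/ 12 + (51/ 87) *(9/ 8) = -469/ 696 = -0.67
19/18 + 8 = 163/18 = 9.06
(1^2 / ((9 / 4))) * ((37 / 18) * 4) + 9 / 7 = 2801 / 567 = 4.94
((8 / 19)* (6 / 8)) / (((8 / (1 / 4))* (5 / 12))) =9 / 380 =0.02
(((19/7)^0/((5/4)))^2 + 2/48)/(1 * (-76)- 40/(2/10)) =-409/165600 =-0.00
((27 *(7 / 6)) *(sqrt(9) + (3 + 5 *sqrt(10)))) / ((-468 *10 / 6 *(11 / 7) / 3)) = -441 *sqrt(10) / 1144 - 1323 / 2860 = -1.68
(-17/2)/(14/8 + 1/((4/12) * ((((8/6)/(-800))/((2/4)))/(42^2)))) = 34/6350393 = 0.00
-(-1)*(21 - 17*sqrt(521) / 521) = 21 - 17*sqrt(521) / 521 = 20.26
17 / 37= 0.46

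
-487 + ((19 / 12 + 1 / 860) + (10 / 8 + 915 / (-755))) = -189093337 / 389580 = -485.38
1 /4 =0.25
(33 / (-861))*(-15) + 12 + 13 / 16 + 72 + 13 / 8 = 399561 / 4592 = 87.01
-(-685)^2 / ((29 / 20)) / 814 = -4692250 / 11803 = -397.55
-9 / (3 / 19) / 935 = -57 / 935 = -0.06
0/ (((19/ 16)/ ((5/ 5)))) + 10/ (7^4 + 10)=10/ 2411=0.00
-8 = -8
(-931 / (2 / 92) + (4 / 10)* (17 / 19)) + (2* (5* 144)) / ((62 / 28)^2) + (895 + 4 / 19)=-3801225951 / 91295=-41636.74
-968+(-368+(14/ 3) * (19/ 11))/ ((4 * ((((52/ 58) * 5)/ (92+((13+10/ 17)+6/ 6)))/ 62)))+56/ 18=-14617393618/ 109395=-133620.31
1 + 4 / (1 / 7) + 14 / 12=181 / 6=30.17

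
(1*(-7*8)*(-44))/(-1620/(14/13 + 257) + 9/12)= -6613376/14835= -445.80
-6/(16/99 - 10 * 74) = 297/36622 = 0.01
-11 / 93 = -0.12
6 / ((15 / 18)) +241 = 1241 / 5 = 248.20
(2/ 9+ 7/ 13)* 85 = 7565/ 117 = 64.66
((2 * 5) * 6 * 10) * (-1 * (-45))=27000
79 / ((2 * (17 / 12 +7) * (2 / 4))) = 948 / 101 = 9.39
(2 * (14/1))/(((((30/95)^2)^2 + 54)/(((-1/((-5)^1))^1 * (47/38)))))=0.13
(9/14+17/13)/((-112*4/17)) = -6035/81536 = -0.07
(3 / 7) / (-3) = -1 / 7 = -0.14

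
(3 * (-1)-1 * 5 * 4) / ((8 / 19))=-437 / 8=-54.62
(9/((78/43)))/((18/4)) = 43/39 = 1.10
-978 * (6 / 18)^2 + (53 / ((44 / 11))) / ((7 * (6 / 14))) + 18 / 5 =-2013 / 20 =-100.65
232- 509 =-277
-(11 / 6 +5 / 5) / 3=-17 / 18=-0.94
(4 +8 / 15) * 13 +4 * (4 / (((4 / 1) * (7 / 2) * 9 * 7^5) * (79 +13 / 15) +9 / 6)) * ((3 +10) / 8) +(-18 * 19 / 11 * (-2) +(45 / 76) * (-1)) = 77460448145497 / 642702374820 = 120.52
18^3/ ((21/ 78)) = 151632/ 7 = 21661.71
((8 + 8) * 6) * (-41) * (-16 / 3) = 20992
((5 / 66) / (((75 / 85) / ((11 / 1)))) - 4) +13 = 179 / 18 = 9.94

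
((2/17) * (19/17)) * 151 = 5738/289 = 19.85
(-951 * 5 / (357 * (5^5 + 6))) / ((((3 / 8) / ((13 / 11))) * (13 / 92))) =-1166560 / 12295437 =-0.09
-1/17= -0.06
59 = 59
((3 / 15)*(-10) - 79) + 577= 496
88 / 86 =44 / 43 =1.02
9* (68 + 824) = 8028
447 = 447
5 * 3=15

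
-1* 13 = -13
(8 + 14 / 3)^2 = 1444 / 9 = 160.44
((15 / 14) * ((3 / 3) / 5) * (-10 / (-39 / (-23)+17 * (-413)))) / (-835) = -69 / 188728036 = -0.00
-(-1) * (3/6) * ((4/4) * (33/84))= 11/56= 0.20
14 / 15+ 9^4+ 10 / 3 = 98479 / 15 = 6565.27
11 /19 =0.58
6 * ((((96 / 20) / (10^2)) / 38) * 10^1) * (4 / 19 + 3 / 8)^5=50256535041 / 9634996428800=0.01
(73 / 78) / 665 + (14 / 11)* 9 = 6536423 / 570570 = 11.46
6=6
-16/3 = -5.33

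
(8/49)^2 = 64/2401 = 0.03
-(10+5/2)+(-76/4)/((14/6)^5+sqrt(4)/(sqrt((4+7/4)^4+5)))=-676290136457741/52939776005302+11967264 * sqrt(281121)/26469888002651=-12.77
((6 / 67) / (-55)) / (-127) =6 / 467995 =0.00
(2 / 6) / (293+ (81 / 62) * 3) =62 / 55227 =0.00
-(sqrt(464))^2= -464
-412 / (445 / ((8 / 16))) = -206 / 445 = -0.46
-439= -439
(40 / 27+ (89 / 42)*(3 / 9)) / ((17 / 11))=9097 / 6426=1.42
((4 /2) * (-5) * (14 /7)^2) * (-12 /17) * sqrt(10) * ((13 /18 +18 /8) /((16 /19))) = 10165 * sqrt(10) /102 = 315.14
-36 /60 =-3 /5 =-0.60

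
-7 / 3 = -2.33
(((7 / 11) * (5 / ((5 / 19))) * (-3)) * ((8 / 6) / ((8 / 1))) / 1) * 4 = -266 / 11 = -24.18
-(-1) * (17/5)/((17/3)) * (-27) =-81/5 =-16.20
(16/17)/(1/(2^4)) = 15.06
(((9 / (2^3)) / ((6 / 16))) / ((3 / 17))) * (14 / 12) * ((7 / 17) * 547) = 26803 / 6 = 4467.17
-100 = -100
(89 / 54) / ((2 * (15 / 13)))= 1157 / 1620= 0.71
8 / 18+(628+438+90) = 10408 / 9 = 1156.44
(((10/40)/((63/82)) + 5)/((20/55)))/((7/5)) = 36905/3528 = 10.46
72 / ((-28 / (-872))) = 15696 / 7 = 2242.29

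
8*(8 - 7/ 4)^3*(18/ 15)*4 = 9375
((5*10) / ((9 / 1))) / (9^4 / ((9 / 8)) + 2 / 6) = 50 / 52491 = 0.00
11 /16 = 0.69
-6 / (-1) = 6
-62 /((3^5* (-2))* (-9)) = -31 /2187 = -0.01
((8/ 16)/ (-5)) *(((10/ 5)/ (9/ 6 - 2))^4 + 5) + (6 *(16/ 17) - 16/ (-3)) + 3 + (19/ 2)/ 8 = -44603/ 4080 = -10.93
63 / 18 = 7 / 2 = 3.50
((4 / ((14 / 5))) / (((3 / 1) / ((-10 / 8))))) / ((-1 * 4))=25 / 168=0.15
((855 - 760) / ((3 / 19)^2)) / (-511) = -34295 / 4599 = -7.46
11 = 11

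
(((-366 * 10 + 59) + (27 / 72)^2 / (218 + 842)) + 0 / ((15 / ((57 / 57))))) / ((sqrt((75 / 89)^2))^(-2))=-274828309875 / 107472128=-2557.21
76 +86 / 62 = 2399 / 31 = 77.39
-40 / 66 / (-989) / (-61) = -20 / 1990857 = -0.00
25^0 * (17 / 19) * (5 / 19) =85 / 361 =0.24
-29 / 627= -0.05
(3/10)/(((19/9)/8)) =108/95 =1.14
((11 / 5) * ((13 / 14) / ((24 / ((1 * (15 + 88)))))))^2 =216943441 / 2822400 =76.86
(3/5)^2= 9/25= 0.36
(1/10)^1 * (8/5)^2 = 32/125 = 0.26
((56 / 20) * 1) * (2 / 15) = 0.37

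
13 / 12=1.08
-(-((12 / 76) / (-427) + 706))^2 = -32807406450625 / 65820769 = -498435.48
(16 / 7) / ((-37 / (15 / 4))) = -60 / 259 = -0.23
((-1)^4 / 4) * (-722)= -361 / 2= -180.50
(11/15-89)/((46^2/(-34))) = 11254/7935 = 1.42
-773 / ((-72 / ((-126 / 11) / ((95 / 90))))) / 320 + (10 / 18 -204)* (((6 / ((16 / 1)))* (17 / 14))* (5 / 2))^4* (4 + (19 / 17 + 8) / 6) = -9925328703929691 / 5261848739840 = -1886.28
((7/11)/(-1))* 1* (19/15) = -133/165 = -0.81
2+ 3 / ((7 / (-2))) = 1.14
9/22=0.41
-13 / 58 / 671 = -13 / 38918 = -0.00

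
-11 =-11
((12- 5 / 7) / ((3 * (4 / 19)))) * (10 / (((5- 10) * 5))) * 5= -1501 / 42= -35.74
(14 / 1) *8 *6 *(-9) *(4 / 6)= -4032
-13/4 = -3.25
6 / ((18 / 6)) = 2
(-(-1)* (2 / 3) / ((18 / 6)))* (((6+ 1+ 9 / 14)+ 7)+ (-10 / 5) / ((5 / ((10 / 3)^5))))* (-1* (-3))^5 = -510185 / 63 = -8098.17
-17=-17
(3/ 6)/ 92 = 1/ 184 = 0.01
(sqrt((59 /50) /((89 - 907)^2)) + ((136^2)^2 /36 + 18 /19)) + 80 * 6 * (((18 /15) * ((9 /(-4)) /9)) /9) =sqrt(118) /8180 + 1624982002 /171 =9502818.73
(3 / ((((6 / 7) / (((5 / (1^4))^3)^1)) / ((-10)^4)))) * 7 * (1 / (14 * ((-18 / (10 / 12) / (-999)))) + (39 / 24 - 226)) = -6770312500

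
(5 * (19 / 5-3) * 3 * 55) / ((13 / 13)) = 660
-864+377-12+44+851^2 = 723746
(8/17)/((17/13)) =104/289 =0.36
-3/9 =-1/3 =-0.33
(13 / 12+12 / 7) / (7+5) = 235 / 1008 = 0.23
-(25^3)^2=-244140625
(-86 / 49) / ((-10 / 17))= 731 / 245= 2.98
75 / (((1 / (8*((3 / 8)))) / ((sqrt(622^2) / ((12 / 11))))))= 256575 / 2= 128287.50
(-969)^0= 1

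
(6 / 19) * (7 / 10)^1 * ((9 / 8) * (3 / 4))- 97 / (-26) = 154811 / 39520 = 3.92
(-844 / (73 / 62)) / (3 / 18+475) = -313968 / 208123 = -1.51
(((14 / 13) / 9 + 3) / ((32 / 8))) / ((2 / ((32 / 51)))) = 1460 / 5967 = 0.24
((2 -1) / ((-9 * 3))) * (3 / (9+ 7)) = -1 / 144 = -0.01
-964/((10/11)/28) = -148456/5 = -29691.20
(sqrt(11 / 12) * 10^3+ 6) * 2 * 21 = 40463.94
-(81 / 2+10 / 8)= -167 / 4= -41.75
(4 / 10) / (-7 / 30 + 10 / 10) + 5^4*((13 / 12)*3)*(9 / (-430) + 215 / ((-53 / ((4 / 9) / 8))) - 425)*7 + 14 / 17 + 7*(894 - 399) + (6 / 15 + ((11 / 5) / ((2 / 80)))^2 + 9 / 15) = -96803159412383 / 16039602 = -6035259.44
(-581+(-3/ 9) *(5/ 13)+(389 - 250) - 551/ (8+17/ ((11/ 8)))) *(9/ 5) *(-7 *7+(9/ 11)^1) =651710949/ 16016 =40691.24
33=33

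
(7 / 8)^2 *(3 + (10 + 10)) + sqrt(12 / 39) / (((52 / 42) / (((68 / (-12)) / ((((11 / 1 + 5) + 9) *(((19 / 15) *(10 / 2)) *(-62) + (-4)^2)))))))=357 *sqrt(13) / 4774250 + 1127 / 64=17.61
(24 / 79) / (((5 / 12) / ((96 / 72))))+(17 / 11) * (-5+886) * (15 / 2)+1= 88755863 / 8690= 10213.56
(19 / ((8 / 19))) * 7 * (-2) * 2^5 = -20216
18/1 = 18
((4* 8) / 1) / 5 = 32 / 5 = 6.40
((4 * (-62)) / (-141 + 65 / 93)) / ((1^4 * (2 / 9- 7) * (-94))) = 0.00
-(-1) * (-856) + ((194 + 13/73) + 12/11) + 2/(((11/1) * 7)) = -3713823/5621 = -660.71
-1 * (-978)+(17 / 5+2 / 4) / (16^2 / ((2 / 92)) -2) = 115149759 / 117740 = 978.00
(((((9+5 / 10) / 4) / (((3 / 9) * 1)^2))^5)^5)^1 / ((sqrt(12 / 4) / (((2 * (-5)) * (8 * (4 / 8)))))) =-111365714926680734524011160842118969638719424650593457085 * sqrt(3) / 4722366482869645213696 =-40846274251258115647235520000000000.00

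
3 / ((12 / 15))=15 / 4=3.75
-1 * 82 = -82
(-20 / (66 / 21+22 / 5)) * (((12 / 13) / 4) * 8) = -700 / 143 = -4.90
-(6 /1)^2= -36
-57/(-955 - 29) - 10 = -3261/328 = -9.94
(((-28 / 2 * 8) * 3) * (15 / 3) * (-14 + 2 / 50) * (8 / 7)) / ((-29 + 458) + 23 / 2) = 268032 / 4405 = 60.85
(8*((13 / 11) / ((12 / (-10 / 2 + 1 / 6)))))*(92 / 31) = -34684 / 3069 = -11.30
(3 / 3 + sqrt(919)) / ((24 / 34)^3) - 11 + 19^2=439.03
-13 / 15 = -0.87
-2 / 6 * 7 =-7 / 3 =-2.33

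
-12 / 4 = -3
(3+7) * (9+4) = 130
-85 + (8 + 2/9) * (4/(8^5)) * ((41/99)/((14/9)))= -482548243/5677056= -85.00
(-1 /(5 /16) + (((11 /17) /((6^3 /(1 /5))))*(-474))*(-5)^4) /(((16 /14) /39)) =-50315447 /8160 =-6166.11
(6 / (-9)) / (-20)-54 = -1619 / 30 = -53.97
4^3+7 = 71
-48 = -48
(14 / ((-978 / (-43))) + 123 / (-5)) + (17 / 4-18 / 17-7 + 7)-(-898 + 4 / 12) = 48596323 / 55420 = 876.87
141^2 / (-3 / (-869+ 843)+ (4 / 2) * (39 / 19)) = 3273738 / 695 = 4710.41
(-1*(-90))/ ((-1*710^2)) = -0.00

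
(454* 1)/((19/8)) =3632/19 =191.16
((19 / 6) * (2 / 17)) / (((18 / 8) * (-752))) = -19 / 86292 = -0.00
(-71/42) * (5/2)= -355/84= -4.23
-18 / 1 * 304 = -5472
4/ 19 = 0.21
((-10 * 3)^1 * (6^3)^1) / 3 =-2160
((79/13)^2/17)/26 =6241/74698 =0.08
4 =4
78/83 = 0.94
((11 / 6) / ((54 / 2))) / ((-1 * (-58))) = 11 / 9396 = 0.00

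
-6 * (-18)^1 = 108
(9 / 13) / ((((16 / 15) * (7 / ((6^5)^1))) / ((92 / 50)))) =603612 / 455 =1326.62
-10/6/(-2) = 5/6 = 0.83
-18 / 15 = -6 / 5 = -1.20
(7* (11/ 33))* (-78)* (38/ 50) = -3458/ 25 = -138.32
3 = 3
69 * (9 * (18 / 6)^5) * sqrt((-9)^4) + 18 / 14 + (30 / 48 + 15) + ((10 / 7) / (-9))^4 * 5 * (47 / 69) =106288130695175585 / 8695634472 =12223159.91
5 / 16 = 0.31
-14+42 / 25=-308 / 25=-12.32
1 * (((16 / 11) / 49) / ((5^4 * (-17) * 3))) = -16 / 17180625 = -0.00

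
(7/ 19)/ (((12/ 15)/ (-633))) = -22155/ 76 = -291.51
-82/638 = -41/319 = -0.13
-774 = -774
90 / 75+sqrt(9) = 21 / 5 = 4.20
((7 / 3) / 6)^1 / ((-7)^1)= -1 / 18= -0.06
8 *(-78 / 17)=-624 / 17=-36.71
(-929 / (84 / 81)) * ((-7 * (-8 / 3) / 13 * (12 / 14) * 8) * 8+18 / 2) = -4088529 / 52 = -78625.56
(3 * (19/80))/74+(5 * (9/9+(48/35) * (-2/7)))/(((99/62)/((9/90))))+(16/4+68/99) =4.89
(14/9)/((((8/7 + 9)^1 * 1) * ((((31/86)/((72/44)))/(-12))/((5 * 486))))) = -491520960/24211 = -20301.56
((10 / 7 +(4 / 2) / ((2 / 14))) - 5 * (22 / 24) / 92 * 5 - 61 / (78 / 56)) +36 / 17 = -45255185 / 1707888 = -26.50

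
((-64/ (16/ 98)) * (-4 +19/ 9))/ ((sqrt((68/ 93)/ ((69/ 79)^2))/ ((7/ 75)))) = 31556 * sqrt(1581)/ 17775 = 70.59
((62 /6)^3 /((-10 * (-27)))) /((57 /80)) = 238328 /41553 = 5.74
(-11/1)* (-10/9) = 110/9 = 12.22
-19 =-19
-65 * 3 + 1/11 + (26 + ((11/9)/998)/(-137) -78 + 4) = -242.91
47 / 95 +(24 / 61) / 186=89257 / 179645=0.50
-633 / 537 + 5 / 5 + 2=326 / 179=1.82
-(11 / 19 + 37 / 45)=-1198 / 855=-1.40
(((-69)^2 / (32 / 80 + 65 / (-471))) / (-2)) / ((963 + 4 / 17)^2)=-648062559 / 66177106250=-0.01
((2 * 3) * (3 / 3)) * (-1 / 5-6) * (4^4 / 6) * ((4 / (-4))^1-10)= 87296 / 5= 17459.20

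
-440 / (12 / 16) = -1760 / 3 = -586.67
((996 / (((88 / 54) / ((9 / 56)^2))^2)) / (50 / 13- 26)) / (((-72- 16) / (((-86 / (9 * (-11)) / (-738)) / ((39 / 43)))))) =-1006896987 / 6045144159617024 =-0.00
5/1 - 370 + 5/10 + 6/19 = -13839/38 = -364.18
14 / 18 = 7 / 9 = 0.78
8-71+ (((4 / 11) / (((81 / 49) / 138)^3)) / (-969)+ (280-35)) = -7622132602 / 209801097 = -36.33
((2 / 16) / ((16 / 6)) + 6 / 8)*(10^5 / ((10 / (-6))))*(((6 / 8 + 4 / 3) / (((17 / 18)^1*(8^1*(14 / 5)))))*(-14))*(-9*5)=-2966308.59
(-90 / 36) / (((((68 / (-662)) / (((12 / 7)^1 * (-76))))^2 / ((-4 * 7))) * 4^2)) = 14238547560 / 2023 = 7038332.95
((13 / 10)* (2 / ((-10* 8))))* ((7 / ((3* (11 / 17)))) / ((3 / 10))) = -1547 / 3960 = -0.39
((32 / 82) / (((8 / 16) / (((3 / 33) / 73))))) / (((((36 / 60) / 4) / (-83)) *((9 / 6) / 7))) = -743680 / 296307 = -2.51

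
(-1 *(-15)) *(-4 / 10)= -6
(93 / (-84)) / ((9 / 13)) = -403 / 252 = -1.60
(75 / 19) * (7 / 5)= 105 / 19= 5.53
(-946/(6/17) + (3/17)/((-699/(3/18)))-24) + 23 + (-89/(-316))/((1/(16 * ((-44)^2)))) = 3781888835/625838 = 6042.92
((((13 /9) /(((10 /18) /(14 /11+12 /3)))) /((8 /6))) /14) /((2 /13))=14703 /3080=4.77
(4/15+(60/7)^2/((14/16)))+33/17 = 7537109/87465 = 86.17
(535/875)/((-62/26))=-1391/5425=-0.26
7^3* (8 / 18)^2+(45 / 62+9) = 77.48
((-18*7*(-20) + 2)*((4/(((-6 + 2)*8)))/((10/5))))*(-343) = 432523/8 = 54065.38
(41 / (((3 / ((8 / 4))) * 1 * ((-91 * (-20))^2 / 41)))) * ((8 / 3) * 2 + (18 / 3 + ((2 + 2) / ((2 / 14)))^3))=11076109 / 1490580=7.43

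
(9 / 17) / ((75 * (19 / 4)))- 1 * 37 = -298763 / 8075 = -37.00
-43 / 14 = -3.07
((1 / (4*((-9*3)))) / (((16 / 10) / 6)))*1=-5 / 144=-0.03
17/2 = 8.50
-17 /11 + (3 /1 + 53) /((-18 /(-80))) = 247.34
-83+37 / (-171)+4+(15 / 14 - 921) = -2391953 / 2394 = -999.14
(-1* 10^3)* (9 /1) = -9000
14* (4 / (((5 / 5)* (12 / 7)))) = 98 / 3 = 32.67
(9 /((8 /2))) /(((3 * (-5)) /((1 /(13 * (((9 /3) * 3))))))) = -1 /780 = -0.00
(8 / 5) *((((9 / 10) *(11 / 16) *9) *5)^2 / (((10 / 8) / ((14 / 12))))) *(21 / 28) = 5557167 / 6400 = 868.31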